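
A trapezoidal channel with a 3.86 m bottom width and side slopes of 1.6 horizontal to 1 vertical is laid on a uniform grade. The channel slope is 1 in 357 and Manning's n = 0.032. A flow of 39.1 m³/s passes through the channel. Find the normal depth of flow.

Manning's equation rearranged: A R^(2/3) = nQ / (1·√S) = 0.032 × 39.1 / (√0.002801) = 23.64.
At y = 1.79 m: A R^(2/3) = 13.09 — low.
At y = 2.84 m: A R^(2/3) = 33.16 — high.
At y = 2.41 m: A R^(2/3) = 23.66 — matches.

y_n = 2.41 m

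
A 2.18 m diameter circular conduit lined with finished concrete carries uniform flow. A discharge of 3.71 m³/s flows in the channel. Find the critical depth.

At critical depth, Q² T / (g A³) = 1, i.e. A³/T = Q²/g = 3.71²/9.81 = 1.403.
Try y = 0.751 m: A³/T = 0.7138 — short.
Try y = 1.04 m: A³/T = 2.492 — over.
Try y = 0.895 m: A³/T = 1.402 — ≈ 1.403.

y_c = 0.895 m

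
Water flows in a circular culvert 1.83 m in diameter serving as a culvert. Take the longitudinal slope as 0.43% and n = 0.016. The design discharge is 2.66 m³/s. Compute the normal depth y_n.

y_n = 0.822 m

Manning's equation rearranged: A R^(2/3) = nQ / (1·√S) = 0.016 × 2.66 / (√0.0043) = 0.649.
Trying y = 0.925 m: A R^(2/3) = 0.7953 — high.
Trying y = 0.58 m: A R^(2/3) = 0.34 — low.
Trying y = 0.822 m: A R^(2/3) = 0.6484 — ≈ 0.649.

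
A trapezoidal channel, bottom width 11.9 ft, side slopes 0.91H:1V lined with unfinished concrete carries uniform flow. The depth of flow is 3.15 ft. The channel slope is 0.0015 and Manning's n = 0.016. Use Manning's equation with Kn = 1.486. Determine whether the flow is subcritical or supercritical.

With bottom width b = 11.9 ft and side slope z = 0.91: A = (b + zy)y = (11.9 + 0.91×3.15)×3.15 = 46.51 ft²; P = b + 2y√(1+z²) = 11.9 + 2×3.15×1.352 = 20.42 ft.
Hydraulic radius R = A/P = 46.51/20.42 = 2.278 ft.
V = (1.486/n) R^(2/3) √S = (1.486/0.016) × 2.278^(2/3) × √0.0015 = 6.228 ft/s. Hydraulic depth D_h = A/T = 46.51/17.63 = 2.638 ft.
Froude number Fr = V/√(g·D_h) = 6.228/√(32.2×2.638) = 0.676, which is less than 1, so the flow is subcritical.

subcritical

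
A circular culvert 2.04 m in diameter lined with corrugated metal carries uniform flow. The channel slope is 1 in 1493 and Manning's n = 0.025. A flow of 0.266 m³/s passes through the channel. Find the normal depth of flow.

y_n = 0.483 m

Manning's equation rearranged: A R^(2/3) = nQ / (1·√S) = 0.025 × 0.266 / (√0.0006698) = 0.257.
Try y = 0.365 m: A R^(2/3) = 0.1457 — too small.
Try y = 0.604 m: A R^(2/3) = 0.3983 — too large.
Try y = 0.483 m: A R^(2/3) = 0.2565 — matches.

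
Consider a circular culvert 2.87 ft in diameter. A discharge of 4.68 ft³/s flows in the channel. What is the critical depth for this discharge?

At critical depth, Q² T / (g A³) = 1, i.e. A³/T = Q²/g = 4.68²/32.2 = 0.6802.
Try y = 0.615 ft: A³/T = 0.4459 — too small.
Try y = 0.789 ft: A³/T = 1.178 — too large.
Try y = 0.685 ft: A³/T = 0.6794 — close enough.

y_c = 0.685 ft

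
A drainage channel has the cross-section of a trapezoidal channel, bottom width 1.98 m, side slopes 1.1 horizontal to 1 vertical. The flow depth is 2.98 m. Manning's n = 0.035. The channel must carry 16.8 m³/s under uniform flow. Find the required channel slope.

S = 0.000862

With bottom width b = 1.98 m and side slope z = 1.1: A = (b + zy)y = (1.98 + 1.1×2.98)×2.98 = 15.67 m²; P = b + 2y√(1+z²) = 1.98 + 2×2.98×1.487 = 10.84 m.
Hydraulic radius R = A/P = 15.67/10.84 = 1.445 m.
From Manning's equation, S = [nQ / (1 A R^(2/3))]² = [0.035 × 16.8 / (1 × 15.67 × 1.445^(2/3))]² = 0.000862.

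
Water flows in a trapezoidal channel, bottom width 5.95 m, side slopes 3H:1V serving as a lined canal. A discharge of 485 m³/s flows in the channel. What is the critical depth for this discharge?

y_c = 4.68 m

At critical depth, Q² T / (g A³) = 1, i.e. A³/T = Q²/g = 485²/9.81 = 23980.
Trying y = 3.31 m: A³/T = 5627 — short.
Trying y = 4.68 m: A³/T = 24060 — matches.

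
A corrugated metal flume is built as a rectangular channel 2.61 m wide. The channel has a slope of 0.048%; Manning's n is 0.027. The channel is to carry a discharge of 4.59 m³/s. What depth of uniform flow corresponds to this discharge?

y_n = 2.42 m

Manning's equation rearranged: A R^(2/3) = nQ / (1·√S) = 0.027 × 4.59 / (√0.00048) = 5.657.
Try y = 2.74 m: A R^(2/3) = 6.587 — too large.
Try y = 2.03 m: A R^(2/3) = 4.544 — too small.
Try y = 2.42 m: A R^(2/3) = 5.658 — ≈ 5.657.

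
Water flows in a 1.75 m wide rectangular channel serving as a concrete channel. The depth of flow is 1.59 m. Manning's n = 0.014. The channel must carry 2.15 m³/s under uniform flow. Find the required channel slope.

Flow area A = b·y = 1.75 × 1.59 = 2.783 m². Wetted perimeter P = b + 2y = 1.75 + 2×1.59 = 4.93 m.
Hydraulic radius R = A/P = 2.783/4.93 = 0.5644 m.
From Manning's equation, S = [nQ / (1 A R^(2/3))]² = [0.014 × 2.15 / (1 × 2.783 × 0.5644^(2/3))]² = 0.000251.

S = 0.000251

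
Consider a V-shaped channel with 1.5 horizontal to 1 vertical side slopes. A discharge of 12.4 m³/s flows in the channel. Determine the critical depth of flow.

y_c = 1.69 m

At critical depth, Q² T / (g A³) = 1, i.e. A³/T = Q²/g = 12.4²/9.81 = 15.67.
Trying y = 2.09 m: A³/T = 44.86 — high.
Trying y = 1.26 m: A³/T = 3.573 — low.
Trying y = 1.69 m: A³/T = 15.51 — matches.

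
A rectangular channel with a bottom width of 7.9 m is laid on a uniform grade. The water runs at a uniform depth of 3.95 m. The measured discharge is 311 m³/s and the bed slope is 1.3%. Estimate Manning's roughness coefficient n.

Flow area A = b·y = 7.9 × 3.95 = 31.21 m². Wetted perimeter P = b + 2y = 7.9 + 2×3.95 = 15.8 m.
Hydraulic radius R = A/P = 31.21/15.8 = 1.975 m.
Rearranging Manning's equation: n = (1/Q) A R^(2/3) S^(1/2) = (1/311) × 31.21 × 1.975^(2/3) × √0.013 = 0.018.

n = 0.018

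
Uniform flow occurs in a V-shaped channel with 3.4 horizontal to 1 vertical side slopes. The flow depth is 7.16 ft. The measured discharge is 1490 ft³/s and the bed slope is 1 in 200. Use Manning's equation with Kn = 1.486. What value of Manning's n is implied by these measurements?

For a triangular section with side slope z = 3.4: A = zy² = 3.4×7.16² = 174.3 ft²; P = 2y√(1+z²) = 2×7.16×3.544 = 50.75 ft.
Hydraulic radius R = A/P = 174.3/50.75 = 3.435 ft.
Rearranging Manning's equation: n = (1.486/Q) A R^(2/3) S^(1/2) = (1.486/1490) × 174.3 × 3.435^(2/3) × √0.005 = 0.028.

n = 0.028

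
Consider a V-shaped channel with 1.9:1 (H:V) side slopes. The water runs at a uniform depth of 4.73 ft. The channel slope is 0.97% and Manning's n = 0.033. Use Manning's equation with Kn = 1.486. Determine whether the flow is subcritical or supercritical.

For a triangular section with side slope z = 1.9: A = zy² = 1.9×4.73² = 42.51 ft²; P = 2y√(1+z²) = 2×4.73×2.147 = 20.31 ft.
Hydraulic radius R = A/P = 42.51/20.31 = 2.093 ft.
V = (1.486/n) R^(2/3) √S = (1.486/0.033) × 2.093^(2/3) × √0.0097 = 7.256 ft/s. Hydraulic depth D_h = A/T = 42.51/17.97 = 2.365 ft.
Froude number Fr = V/√(g·D_h) = 7.256/√(32.2×2.365) = 0.832, which is less than 1, so the flow is subcritical.

subcritical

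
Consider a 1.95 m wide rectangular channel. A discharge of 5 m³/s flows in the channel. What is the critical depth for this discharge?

For a rectangular channel, critical depth y_c = (q²/g)^(1/3) where q = Q/b = 5/1.95 = 2.564 m²/s.
So y_c = (2.564²/9.81)^(1/3) = 0.875 m.

y_c = 0.875 m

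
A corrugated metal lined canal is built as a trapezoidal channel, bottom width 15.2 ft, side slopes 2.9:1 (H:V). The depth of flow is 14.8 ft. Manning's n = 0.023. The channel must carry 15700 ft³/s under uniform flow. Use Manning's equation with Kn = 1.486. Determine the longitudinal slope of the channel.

S = 0.00489

With bottom width b = 15.2 ft and side slope z = 2.9: A = (b + zy)y = (15.2 + 2.9×14.8)×14.8 = 860.2 ft²; P = b + 2y√(1+z²) = 15.2 + 2×14.8×3.068 = 106 ft.
Hydraulic radius R = A/P = 860.2/106 = 8.115 ft.
From Manning's equation, S = [nQ / (1.486 A R^(2/3))]² = [0.023 × 15700 / (1.486 × 860.2 × 8.115^(2/3))]² = 0.00489.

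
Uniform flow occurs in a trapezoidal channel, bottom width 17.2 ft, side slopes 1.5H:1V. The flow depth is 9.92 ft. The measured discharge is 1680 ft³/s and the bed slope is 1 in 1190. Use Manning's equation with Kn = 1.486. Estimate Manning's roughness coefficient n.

With bottom width b = 17.2 ft and side slope z = 1.5: A = (b + zy)y = (17.2 + 1.5×9.92)×9.92 = 318.2 ft²; P = b + 2y√(1+z²) = 17.2 + 2×9.92×1.803 = 52.97 ft.
Hydraulic radius R = A/P = 318.2/52.97 = 6.008 ft.
Rearranging Manning's equation: n = (1.486/Q) A R^(2/3) S^(1/2) = (1.486/1680) × 318.2 × 6.008^(2/3) × √0.0008403 = 0.027.

n = 0.027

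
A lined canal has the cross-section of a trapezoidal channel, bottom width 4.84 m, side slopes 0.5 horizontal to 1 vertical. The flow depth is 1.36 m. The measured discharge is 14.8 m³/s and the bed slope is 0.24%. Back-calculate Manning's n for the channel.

n = 0.0241

With bottom width b = 4.84 m and side slope z = 0.5: A = (b + zy)y = (4.84 + 0.5×1.36)×1.36 = 7.507 m²; P = b + 2y√(1+z²) = 4.84 + 2×1.36×1.118 = 7.881 m.
Hydraulic radius R = A/P = 7.507/7.881 = 0.9526 m.
Rearranging Manning's equation: n = (1/Q) A R^(2/3) S^(1/2) = (1/14.8) × 7.507 × 0.9526^(2/3) × √0.0024 = 0.0241.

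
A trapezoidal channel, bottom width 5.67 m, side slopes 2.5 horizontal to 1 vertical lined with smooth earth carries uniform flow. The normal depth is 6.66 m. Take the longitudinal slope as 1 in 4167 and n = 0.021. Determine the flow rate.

With bottom width b = 5.67 m and side slope z = 2.5: A = (b + zy)y = (5.67 + 2.5×6.66)×6.66 = 148.7 m²; P = b + 2y√(1+z²) = 5.67 + 2×6.66×2.693 = 41.54 m.
Hydraulic radius R = A/P = 148.7/41.54 = 3.579 m.
Manning's equation: Q = (1/n) A R^(2/3) S^(1/2) = (1/0.021) × 148.7 × 3.579^(2/3) × 0.00024^(1/2) = 257 m³/s.

Q = 257 m³/s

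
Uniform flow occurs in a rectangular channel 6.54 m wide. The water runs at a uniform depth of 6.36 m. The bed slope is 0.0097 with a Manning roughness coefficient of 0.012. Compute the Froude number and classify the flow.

supercritical

Flow area A = b·y = 6.54 × 6.36 = 41.59 m². Wetted perimeter P = b + 2y = 6.54 + 2×6.36 = 19.26 m.
Hydraulic radius R = A/P = 41.59/19.26 = 2.16 m.
V = (1/n) R^(2/3) √S = (1/0.012) × 2.16^(2/3) × √0.0097 = 13.71 m/s. Hydraulic depth D_h = A/T = 41.59/6.54 = 6.36 m.
Froude number Fr = V/√(g·D_h) = 13.71/√(9.81×6.36) = 1.74, which is greater than 1, so the flow is supercritical.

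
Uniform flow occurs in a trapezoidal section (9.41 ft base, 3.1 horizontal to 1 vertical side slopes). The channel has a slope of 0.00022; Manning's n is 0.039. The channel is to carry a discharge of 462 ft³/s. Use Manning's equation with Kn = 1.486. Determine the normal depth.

y_n = 8.35 ft

Manning's equation rearranged: A R^(2/3) = nQ / (1.486·√S) = 0.039 × 462 / (1.486 × √0.00022) = 817.5.
At y = 6.71 ft: A R^(2/3) = 495 — short.
At y = 10 ft: A R^(2/3) = 1247 — over.
At y = 8.35 ft: A R^(2/3) = 817.4 — close enough.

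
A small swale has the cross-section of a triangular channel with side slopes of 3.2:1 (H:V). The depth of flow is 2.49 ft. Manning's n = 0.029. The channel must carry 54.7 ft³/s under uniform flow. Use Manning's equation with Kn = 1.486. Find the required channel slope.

S = 0.0023

For a triangular section with side slope z = 3.2: A = zy² = 3.2×2.49² = 19.84 ft²; P = 2y√(1+z²) = 2×2.49×3.353 = 16.7 ft.
Hydraulic radius R = A/P = 19.84/16.7 = 1.188 ft.
From Manning's equation, S = [nQ / (1.486 A R^(2/3))]² = [0.029 × 54.7 / (1.486 × 19.84 × 1.188^(2/3))]² = 0.0023.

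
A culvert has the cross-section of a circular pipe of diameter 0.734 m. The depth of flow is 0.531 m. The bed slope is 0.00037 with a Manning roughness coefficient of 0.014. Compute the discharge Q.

Q = 0.164 m³/s

For a circular section of diameter D = 0.734 m at depth y = 0.531 m, the central angle is θ = 2 arccos(1 − 2y/D) = 4.068 rad. Then A = (D²/8)(θ − sin θ) = 0.3278 m² and P = Dθ/2 = 1.493 m.
Hydraulic radius R = A/P = 0.3278/1.493 = 0.2196 m.
Manning's equation: Q = (1/n) A R^(2/3) S^(1/2) = (1/0.014) × 0.3278 × 0.2196^(2/3) × 0.00037^(1/2) = 0.164 m³/s.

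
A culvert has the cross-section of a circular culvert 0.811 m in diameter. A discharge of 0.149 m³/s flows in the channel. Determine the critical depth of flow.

y_c = 0.227 m

At critical depth, Q² T / (g A³) = 1, i.e. A³/T = Q²/g = 0.149²/9.81 = 0.002263.
Trying y = 0.186 m: A³/T = 0.001048 — short.
Trying y = 0.227 m: A³/T = 0.002276 — matches.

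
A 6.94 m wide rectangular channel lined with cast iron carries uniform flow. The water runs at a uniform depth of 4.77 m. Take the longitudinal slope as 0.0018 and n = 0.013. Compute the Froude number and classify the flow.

Flow area A = b·y = 6.94 × 4.77 = 33.1 m². Wetted perimeter P = b + 2y = 6.94 + 2×4.77 = 16.48 m.
Hydraulic radius R = A/P = 33.1/16.48 = 2.009 m.
V = (1/n) R^(2/3) √S = (1/0.013) × 2.009^(2/3) × √0.0018 = 5.196 m/s. Hydraulic depth D_h = A/T = 33.1/6.94 = 4.77 m.
Froude number Fr = V/√(g·D_h) = 5.196/√(9.81×4.77) = 0.76, which is less than 1, so the flow is subcritical.

subcritical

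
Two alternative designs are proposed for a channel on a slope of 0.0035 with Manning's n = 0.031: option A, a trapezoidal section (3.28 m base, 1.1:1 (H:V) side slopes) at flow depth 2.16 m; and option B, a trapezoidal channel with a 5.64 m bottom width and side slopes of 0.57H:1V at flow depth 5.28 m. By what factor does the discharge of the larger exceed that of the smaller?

Channel A: With bottom width b = 3.28 m and side slope z = 1.1: A = (b + zy)y = (3.28 + 1.1×2.16)×2.16 = 12.22 m²; P = b + 2y√(1+z²) = 3.28 + 2×2.16×1.487 = 9.702 m. Hydraulic radius R = A/P = 12.22/9.702 = 1.259 m. Q_A = (1/0.031)·12.22·1.259^(2/3)·√0.0035 = 27.19 m³/s.
Channel B: With bottom width b = 5.64 m and side slope z = 0.57: A = (b + zy)y = (5.64 + 0.57×5.28)×5.28 = 45.67 m²; P = b + 2y√(1+z²) = 5.64 + 2×5.28×1.151 = 17.8 m. Hydraulic radius R = A/P = 45.67/17.8 = 2.566 m. Q_B = (1/0.031)·45.67·2.566^(2/3)·√0.0035 = 163.4 m³/s.
The larger discharge is 163.4 m³/s and the smaller is 27.19 m³/s; the ratio is 6.01.

6.01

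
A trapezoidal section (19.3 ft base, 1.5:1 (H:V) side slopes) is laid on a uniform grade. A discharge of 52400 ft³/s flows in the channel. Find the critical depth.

At critical depth, Q² T / (g A³) = 1, i.e. A³/T = Q²/g = 52400²/32.2 = 85270000.
Try y = 35.3 ft: A³/T = 132500000 — over.
Try y = 31.9 ft: A³/T = 85470000 — close enough.

y_c = 31.9 ft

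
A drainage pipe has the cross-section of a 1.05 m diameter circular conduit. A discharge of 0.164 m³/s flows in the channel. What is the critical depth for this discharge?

At critical depth, Q² T / (g A³) = 1, i.e. A³/T = Q²/g = 0.164²/9.81 = 0.002742.
Trying y = 0.196 m: A³/T = 0.001702 — too small.
Trying y = 0.252 m: A³/T = 0.00455 — too large.
Trying y = 0.221 m: A³/T = 0.002724 — ≈ 0.002742.

y_c = 0.221 m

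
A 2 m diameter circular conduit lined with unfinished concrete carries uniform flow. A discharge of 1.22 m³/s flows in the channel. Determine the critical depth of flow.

At critical depth, Q² T / (g A³) = 1, i.e. A³/T = Q²/g = 1.22²/9.81 = 0.1517.
Trying y = 0.596 m: A³/T = 0.2648 — too large.
Trying y = 0.383 m: A³/T = 0.04718 — too small.
Trying y = 0.516 m: A³/T = 0.1512 — matches.

y_c = 0.516 m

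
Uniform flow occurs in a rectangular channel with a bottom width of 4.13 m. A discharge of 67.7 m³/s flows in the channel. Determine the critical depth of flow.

y_c = 3.01 m

For a rectangular channel, critical depth y_c = (q²/g)^(1/3) where q = Q/b = 67.7/4.13 = 16.39 m²/s.
So y_c = (16.39²/9.81)^(1/3) = 3.01 m.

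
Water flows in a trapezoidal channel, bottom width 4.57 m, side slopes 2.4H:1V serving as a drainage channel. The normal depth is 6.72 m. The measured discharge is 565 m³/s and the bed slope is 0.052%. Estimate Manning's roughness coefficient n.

With bottom width b = 4.57 m and side slope z = 2.4: A = (b + zy)y = (4.57 + 2.4×6.72)×6.72 = 139.1 m²; P = b + 2y√(1+z²) = 4.57 + 2×6.72×2.6 = 39.51 m.
Hydraulic radius R = A/P = 139.1/39.51 = 3.52 m.
Rearranging Manning's equation: n = (1/Q) A R^(2/3) S^(1/2) = (1/565) × 139.1 × 3.52^(2/3) × √0.00052 = 0.013.

n = 0.013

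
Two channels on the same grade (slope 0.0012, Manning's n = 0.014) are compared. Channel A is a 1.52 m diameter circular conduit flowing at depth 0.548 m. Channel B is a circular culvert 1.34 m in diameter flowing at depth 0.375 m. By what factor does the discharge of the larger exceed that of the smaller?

2.27

Channel A: For a circular section of diameter D = 1.52 m at depth y = 0.548 m, the central angle is θ = 2 arccos(1 − 2y/D) = 2.576 rad. Then A = (D²/8)(θ − sin θ) = 0.5893 m² and P = Dθ/2 = 1.958 m. Hydraulic radius R = A/P = 0.5893/1.958 = 0.301 m. Q_A = (1/0.014)·0.5893·0.301^(2/3)·√0.0012 = 0.6548 m³/s.
Channel B: For a circular section of diameter D = 1.34 m at depth y = 0.375 m, the central angle is θ = 2 arccos(1 − 2y/D) = 2.23 rad. Then A = (D²/8)(θ − sin θ) = 0.323 m² and P = Dθ/2 = 1.494 m. Hydraulic radius R = A/P = 0.323/1.494 = 0.2162 m. Q_B = (1/0.014)·0.323·0.2162^(2/3)·√0.0012 = 0.2879 m³/s.
The larger discharge is 0.6548 m³/s and the smaller is 0.2879 m³/s; the ratio is 2.27.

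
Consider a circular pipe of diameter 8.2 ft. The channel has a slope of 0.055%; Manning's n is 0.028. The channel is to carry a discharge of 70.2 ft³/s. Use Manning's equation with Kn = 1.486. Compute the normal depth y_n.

y_n = 4.87 ft

Manning's equation rearranged: A R^(2/3) = nQ / (1.486·√S) = 0.028 × 70.2 / (1.486 × √0.00055) = 56.4.
Trying y = 3.9 ft: A R^(2/3) = 39.11 — low.
Trying y = 5.4 ft: A R^(2/3) = 65.67 — high.
Trying y = 4.87 ft: A R^(2/3) = 56.36 — ≈ 56.4.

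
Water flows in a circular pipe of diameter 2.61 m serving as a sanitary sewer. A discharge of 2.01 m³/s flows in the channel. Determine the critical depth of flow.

At critical depth, Q² T / (g A³) = 1, i.e. A³/T = Q²/g = 2.01²/9.81 = 0.4118.
At y = 0.536 m: A³/T = 0.2348 — low.
At y = 0.757 m: A³/T = 0.9022 — high.
At y = 0.619 m: A³/T = 0.4122 — matches.

y_c = 0.619 m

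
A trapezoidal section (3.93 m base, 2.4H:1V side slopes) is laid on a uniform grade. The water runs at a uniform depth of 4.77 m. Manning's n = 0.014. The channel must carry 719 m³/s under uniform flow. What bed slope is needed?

With bottom width b = 3.93 m and side slope z = 2.4: A = (b + zy)y = (3.93 + 2.4×4.77)×4.77 = 73.35 m²; P = b + 2y√(1+z²) = 3.93 + 2×4.77×2.6 = 28.73 m.
Hydraulic radius R = A/P = 73.35/28.73 = 2.553 m.
From Manning's equation, S = [nQ / (1 A R^(2/3))]² = [0.014 × 719 / (1 × 73.35 × 2.553^(2/3))]² = 0.0054.

S = 0.0054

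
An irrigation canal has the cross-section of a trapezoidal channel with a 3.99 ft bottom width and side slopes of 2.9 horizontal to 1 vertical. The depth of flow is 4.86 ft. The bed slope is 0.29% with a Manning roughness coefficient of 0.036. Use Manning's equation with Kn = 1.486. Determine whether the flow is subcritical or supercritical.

subcritical

With bottom width b = 3.99 ft and side slope z = 2.9: A = (b + zy)y = (3.99 + 2.9×4.86)×4.86 = 87.89 ft²; P = b + 2y√(1+z²) = 3.99 + 2×4.86×3.068 = 33.81 ft.
Hydraulic radius R = A/P = 87.89/33.81 = 2.6 ft.
V = (1.486/n) R^(2/3) √S = (1.486/0.036) × 2.6^(2/3) × √0.0029 = 4.203 ft/s. Hydraulic depth D_h = A/T = 87.89/32.18 = 2.731 ft.
Froude number Fr = V/√(g·D_h) = 4.203/√(32.2×2.731) = 0.448, which is less than 1, so the flow is subcritical.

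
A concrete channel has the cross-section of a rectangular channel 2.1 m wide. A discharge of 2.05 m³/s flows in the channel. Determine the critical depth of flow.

For a rectangular channel, critical depth y_c = (q²/g)^(1/3) where q = Q/b = 2.05/2.1 = 0.9762 m²/s.
So y_c = (0.9762²/9.81)^(1/3) = 0.46 m.

y_c = 0.46 m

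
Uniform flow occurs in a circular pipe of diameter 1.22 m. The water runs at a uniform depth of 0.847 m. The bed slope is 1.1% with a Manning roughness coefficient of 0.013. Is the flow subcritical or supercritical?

supercritical

For a circular section of diameter D = 1.22 m at depth y = 0.847 m, the central angle is θ = 2 arccos(1 − 2y/D) = 3.94 rad. Then A = (D²/8)(θ − sin θ) = 0.8662 m² and P = Dθ/2 = 2.403 m.
Hydraulic radius R = A/P = 0.8662/2.403 = 0.3604 m.
V = (1/n) R^(2/3) √S = (1/0.013) × 0.3604^(2/3) × √0.011 = 4.086 m/s. Hydraulic depth D_h = A/T = 0.8662/1.124 = 0.7705 m.
Froude number Fr = V/√(g·D_h) = 4.086/√(9.81×0.7705) = 1.49, which is greater than 1, so the flow is supercritical.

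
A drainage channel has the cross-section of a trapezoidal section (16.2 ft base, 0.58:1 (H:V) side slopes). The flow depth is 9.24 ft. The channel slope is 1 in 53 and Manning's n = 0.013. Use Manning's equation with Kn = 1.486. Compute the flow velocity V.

V = 47.7 ft/s

With bottom width b = 16.2 ft and side slope z = 0.58: A = (b + zy)y = (16.2 + 0.58×9.24)×9.24 = 199.2 ft²; P = b + 2y√(1+z²) = 16.2 + 2×9.24×1.156 = 37.56 ft.
Hydraulic radius R = A/P = 199.2/37.56 = 5.303 ft.
From Manning's equation, V = (1.486/n) R^(2/3) S^(1/2) = (1.486/0.013) × 5.303^(2/3) × 0.01887^(1/2) = 47.7 ft/s.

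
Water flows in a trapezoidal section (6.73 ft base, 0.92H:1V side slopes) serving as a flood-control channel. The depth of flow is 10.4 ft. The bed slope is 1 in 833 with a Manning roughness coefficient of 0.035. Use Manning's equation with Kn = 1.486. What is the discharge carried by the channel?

With bottom width b = 6.73 ft and side slope z = 0.92: A = (b + zy)y = (6.73 + 0.92×10.4)×10.4 = 169.5 ft²; P = b + 2y√(1+z²) = 6.73 + 2×10.4×1.359 = 34.99 ft.
Hydraulic radius R = A/P = 169.5/34.99 = 4.844 ft.
Manning's equation: Q = (1.486/n) A R^(2/3) S^(1/2) = (1.486/0.035) × 169.5 × 4.844^(2/3) × 0.0012^(1/2) = 714 ft³/s.

Q = 714 ft³/s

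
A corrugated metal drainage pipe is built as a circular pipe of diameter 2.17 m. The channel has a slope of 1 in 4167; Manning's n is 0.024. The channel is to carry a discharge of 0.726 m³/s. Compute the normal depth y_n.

y_n = 1.03 m

Manning's equation rearranged: A R^(2/3) = nQ / (1·√S) = 0.024 × 0.726 / (√0.00024) = 1.125.
Trying y = 1.27 m: A R^(2/3) = 1.59 — too large.
Trying y = 1.03 m: A R^(2/3) = 1.125 — close enough.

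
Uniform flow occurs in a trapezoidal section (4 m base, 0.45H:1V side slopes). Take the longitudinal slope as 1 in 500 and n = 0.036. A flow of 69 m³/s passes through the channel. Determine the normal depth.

Manning's equation rearranged: A R^(2/3) = nQ / (1·√S) = 0.036 × 69 / (√0.002) = 55.54.
At y = 4.38 m: A R^(2/3) = 40.43 — too small.
At y = 6.27 m: A R^(2/3) = 76.87 — too large.
At y = 5.24 m: A R^(2/3) = 55.51 — ≈ 55.54.

y_n = 5.24 m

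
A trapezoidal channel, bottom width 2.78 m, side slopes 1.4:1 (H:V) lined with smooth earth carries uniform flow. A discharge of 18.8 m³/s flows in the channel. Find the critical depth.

y_c = 1.33 m

At critical depth, Q² T / (g A³) = 1, i.e. A³/T = Q²/g = 18.8²/9.81 = 36.03.
Try y = 0.948 m: A³/T = 10.86 — short.
Try y = 1.33 m: A³/T = 36.18 — close enough.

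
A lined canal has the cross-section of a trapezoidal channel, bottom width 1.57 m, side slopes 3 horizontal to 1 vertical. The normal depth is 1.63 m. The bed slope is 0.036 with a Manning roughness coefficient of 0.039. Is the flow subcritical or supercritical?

With bottom width b = 1.57 m and side slope z = 3: A = (b + zy)y = (1.57 + 3×1.63)×1.63 = 10.53 m²; P = b + 2y√(1+z²) = 1.57 + 2×1.63×3.162 = 11.88 m.
Hydraulic radius R = A/P = 10.53/11.88 = 0.8864 m.
V = (1/n) R^(2/3) √S = (1/0.039) × 0.8864^(2/3) × √0.036 = 4.489 m/s. Hydraulic depth D_h = A/T = 10.53/11.35 = 0.9277 m.
Froude number Fr = V/√(g·D_h) = 4.489/√(9.81×0.9277) = 1.49, which is greater than 1, so the flow is supercritical.

supercritical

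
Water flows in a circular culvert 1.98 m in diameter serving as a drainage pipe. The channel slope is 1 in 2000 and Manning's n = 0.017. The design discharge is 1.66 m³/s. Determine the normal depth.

y_n = 1.17 m

Manning's equation rearranged: A R^(2/3) = nQ / (1·√S) = 0.017 × 1.66 / (√0.0005) = 1.262.
At y = 1.36 m: A R^(2/3) = 1.573 — over.
At y = 0.978 m: A R^(2/3) = 0.9436 — short.
At y = 1.17 m: A R^(2/3) = 1.264 — close enough.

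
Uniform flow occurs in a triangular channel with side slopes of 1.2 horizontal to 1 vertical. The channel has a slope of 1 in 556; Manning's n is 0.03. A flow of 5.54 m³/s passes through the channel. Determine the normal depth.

Manning's equation rearranged: A R^(2/3) = nQ / (1·√S) = 0.03 × 5.54 / (√0.001799) = 3.919.
At y = 1.66 m: A R^(2/3) = 2.45 — too small.
At y = 2.43 m: A R^(2/3) = 6.768 — too large.
At y = 1.98 m: A R^(2/3) = 3.92 — matches.

y_n = 1.98 m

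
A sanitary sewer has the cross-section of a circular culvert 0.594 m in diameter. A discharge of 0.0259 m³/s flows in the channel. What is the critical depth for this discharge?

y_c = 0.101 m

At critical depth, Q² T / (g A³) = 1, i.e. A³/T = Q²/g = 0.0259²/9.81 = 0.00006838.
At y = 0.114 m: A³/T = 0.00011 — over.
At y = 0.0689 m: A³/T = 0.00001514 — short.
At y = 0.101 m: A³/T = 0.00006836 — matches.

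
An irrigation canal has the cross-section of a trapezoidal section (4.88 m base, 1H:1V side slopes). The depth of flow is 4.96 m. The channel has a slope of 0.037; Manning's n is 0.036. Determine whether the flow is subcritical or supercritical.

supercritical

With bottom width b = 4.88 m and side slope z = 1: A = (b + zy)y = (4.88 + 1×4.96)×4.96 = 48.81 m²; P = b + 2y√(1+z²) = 4.88 + 2×4.96×1.414 = 18.91 m.
Hydraulic radius R = A/P = 48.81/18.91 = 2.581 m.
V = (1/n) R^(2/3) √S = (1/0.036) × 2.581^(2/3) × √0.037 = 10.05 m/s. Hydraulic depth D_h = A/T = 48.81/14.8 = 3.298 m.
Froude number Fr = V/√(g·D_h) = 10.05/√(9.81×3.298) = 1.77, which is greater than 1, so the flow is supercritical.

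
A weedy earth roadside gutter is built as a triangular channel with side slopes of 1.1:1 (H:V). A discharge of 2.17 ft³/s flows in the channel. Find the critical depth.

y_c = 0.753 ft

At critical depth, Q² T / (g A³) = 1, i.e. A³/T = Q²/g = 2.17²/32.2 = 0.1462.
Try y = 0.616 ft: A³/T = 0.05366 — short.
Try y = 0.857 ft: A³/T = 0.2797 — over.
Try y = 0.753 ft: A³/T = 0.1465 — close enough.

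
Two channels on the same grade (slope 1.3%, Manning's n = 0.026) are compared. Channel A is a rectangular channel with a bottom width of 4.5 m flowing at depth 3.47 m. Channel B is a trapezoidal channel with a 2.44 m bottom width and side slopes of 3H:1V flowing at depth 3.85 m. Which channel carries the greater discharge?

channel B

Channel A: Flow area A = b·y = 4.5 × 3.47 = 15.62 m². Wetted perimeter P = b + 2y = 4.5 + 2×3.47 = 11.44 m. Hydraulic radius R = A/P = 15.62/11.44 = 1.365 m. Q_A = (1/0.026)·15.62·1.365^(2/3)·√0.013 = 84.26 m³/s.
Channel B: With bottom width b = 2.44 m and side slope z = 3: A = (b + zy)y = (2.44 + 3×3.85)×3.85 = 53.86 m²; P = b + 2y√(1+z²) = 2.44 + 2×3.85×3.162 = 26.79 m. Hydraulic radius R = A/P = 53.86/26.79 = 2.011 m. Q_B = (1/0.026)·53.86·2.011^(2/3)·√0.013 = 376.3 m³/s.
Q_A = 84.26 m³/s vs Q_B = 376.3 m³/s, so channel B carries more.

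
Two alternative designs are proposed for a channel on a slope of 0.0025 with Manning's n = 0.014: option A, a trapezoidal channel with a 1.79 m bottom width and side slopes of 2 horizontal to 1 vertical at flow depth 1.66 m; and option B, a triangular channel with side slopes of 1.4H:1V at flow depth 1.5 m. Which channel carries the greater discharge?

channel A

Channel A: With bottom width b = 1.79 m and side slope z = 2: A = (b + zy)y = (1.79 + 2×1.66)×1.66 = 8.483 m²; P = b + 2y√(1+z²) = 1.79 + 2×1.66×2.236 = 9.214 m. Hydraulic radius R = A/P = 8.483/9.214 = 0.9206 m. Q_A = (1/0.014)·8.483·0.9206^(2/3)·√0.0025 = 28.67 m³/s.
Channel B: For a triangular section with side slope z = 1.4: A = zy² = 1.4×1.5² = 3.15 m²; P = 2y√(1+z²) = 2×1.5×1.72 = 5.161 m. Hydraulic radius R = A/P = 3.15/5.161 = 0.6103 m. Q_B = (1/0.014)·3.15·0.6103^(2/3)·√0.0025 = 8.094 m³/s.
Q_A = 28.67 m³/s vs Q_B = 8.094 m³/s, so channel A carries more.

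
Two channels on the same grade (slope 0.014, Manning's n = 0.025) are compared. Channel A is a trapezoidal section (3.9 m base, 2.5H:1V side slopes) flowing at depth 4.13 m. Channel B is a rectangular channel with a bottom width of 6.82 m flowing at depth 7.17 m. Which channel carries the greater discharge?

channel A

Channel A: With bottom width b = 3.9 m and side slope z = 2.5: A = (b + zy)y = (3.9 + 2.5×4.13)×4.13 = 58.75 m²; P = b + 2y√(1+z²) = 3.9 + 2×4.13×2.693 = 26.14 m. Hydraulic radius R = A/P = 58.75/26.14 = 2.247 m. Q_A = (1/0.025)·58.75·2.247^(2/3)·√0.014 = 477.1 m³/s.
Channel B: Flow area A = b·y = 6.82 × 7.17 = 48.9 m². Wetted perimeter P = b + 2y = 6.82 + 2×7.17 = 21.16 m. Hydraulic radius R = A/P = 48.9/21.16 = 2.311 m. Q_B = (1/0.025)·48.9·2.311^(2/3)·√0.014 = 404.5 m³/s.
Q_A = 477.1 m³/s vs Q_B = 404.5 m³/s, so channel A carries more.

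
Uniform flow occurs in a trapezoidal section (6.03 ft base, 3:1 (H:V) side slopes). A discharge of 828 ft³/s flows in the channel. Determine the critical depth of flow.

At critical depth, Q² T / (g A³) = 1, i.e. A³/T = Q²/g = 828²/32.2 = 21290.
Try y = 3.32 ft: A³/T = 5765 — short.
Try y = 5.56 ft: A³/T = 51110 — over.
Try y = 4.54 ft: A³/T = 21340 — close enough.

y_c = 4.54 ft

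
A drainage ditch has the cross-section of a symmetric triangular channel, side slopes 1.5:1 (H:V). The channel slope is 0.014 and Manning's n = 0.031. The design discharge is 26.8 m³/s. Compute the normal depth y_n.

y_n = 2.22 m

Manning's equation rearranged: A R^(2/3) = nQ / (1·√S) = 0.031 × 26.8 / (√0.014) = 7.022.
At y = 2.77 m: A R^(2/3) = 12.65 — too large.
At y = 1.81 m: A R^(2/3) = 4.067 — too small.
At y = 2.22 m: A R^(2/3) = 7.011 — matches.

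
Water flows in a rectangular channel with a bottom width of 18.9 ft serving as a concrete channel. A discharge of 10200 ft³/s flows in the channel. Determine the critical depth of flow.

For a rectangular channel, critical depth y_c = (q²/g)^(1/3) where q = Q/b = 10200/18.9 = 539.7 ft²/s.
So y_c = (539.7²/32.2)^(1/3) = 20.8 ft.

y_c = 20.8 ft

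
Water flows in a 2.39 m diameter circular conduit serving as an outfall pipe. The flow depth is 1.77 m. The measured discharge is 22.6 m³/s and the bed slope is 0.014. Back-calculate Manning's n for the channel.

n = 0.015

For a circular section of diameter D = 2.39 m at depth y = 1.77 m, the central angle is θ = 2 arccos(1 − 2y/D) = 4.146 rad. Then A = (D²/8)(θ − sin θ) = 3.562 m² and P = Dθ/2 = 4.954 m.
Hydraulic radius R = A/P = 3.562/4.954 = 0.7191 m.
Rearranging Manning's equation: n = (1/Q) A R^(2/3) S^(1/2) = (1/22.6) × 3.562 × 0.7191^(2/3) × √0.014 = 0.015.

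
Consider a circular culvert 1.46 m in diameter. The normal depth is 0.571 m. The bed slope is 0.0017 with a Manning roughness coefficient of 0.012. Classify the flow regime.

subcritical

For a circular section of diameter D = 1.46 m at depth y = 0.571 m, the central angle is θ = 2 arccos(1 − 2y/D) = 2.702 rad. Then A = (D²/8)(θ − sin θ) = 0.6068 m² and P = Dθ/2 = 1.973 m.
Hydraulic radius R = A/P = 0.6068/1.973 = 0.3076 m.
V = (1/n) R^(2/3) √S = (1/0.012) × 0.3076^(2/3) × √0.0017 = 1.566 m/s. Hydraulic depth D_h = A/T = 0.6068/1.425 = 0.4258 m.
Froude number Fr = V/√(g·D_h) = 1.566/√(9.81×0.4258) = 0.766, which is less than 1, so the flow is subcritical.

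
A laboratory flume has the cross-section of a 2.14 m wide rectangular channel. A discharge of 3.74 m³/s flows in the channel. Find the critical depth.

For a rectangular channel, critical depth y_c = (q²/g)^(1/3) where q = Q/b = 3.74/2.14 = 1.748 m²/s.
So y_c = (1.748²/9.81)^(1/3) = 0.678 m.

y_c = 0.678 m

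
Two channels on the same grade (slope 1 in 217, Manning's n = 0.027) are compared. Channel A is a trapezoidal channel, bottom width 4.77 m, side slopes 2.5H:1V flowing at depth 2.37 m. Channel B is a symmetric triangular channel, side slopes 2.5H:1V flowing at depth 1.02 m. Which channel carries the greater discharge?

channel A

Channel A: With bottom width b = 4.77 m and side slope z = 2.5: A = (b + zy)y = (4.77 + 2.5×2.37)×2.37 = 25.35 m²; P = b + 2y√(1+z²) = 4.77 + 2×2.37×2.693 = 17.53 m. Hydraulic radius R = A/P = 25.35/17.53 = 1.446 m. Q_A = (1/0.027)·25.35·1.446^(2/3)·√0.004608 = 81.48 m³/s.
Channel B: For a triangular section with side slope z = 2.5: A = zy² = 2.5×1.02² = 2.601 m²; P = 2y√(1+z²) = 2×1.02×2.693 = 5.493 m. Hydraulic radius R = A/P = 2.601/5.493 = 0.4735 m. Q_B = (1/0.027)·2.601·0.4735^(2/3)·√0.004608 = 3.973 m³/s.
Q_A = 81.48 m³/s vs Q_B = 3.973 m³/s, so channel A carries more.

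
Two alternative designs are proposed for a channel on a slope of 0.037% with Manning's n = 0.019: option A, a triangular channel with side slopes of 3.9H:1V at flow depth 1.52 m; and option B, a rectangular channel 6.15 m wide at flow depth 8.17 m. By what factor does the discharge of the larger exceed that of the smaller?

11.7

Channel A: For a triangular section with side slope z = 3.9: A = zy² = 3.9×1.52² = 9.011 m²; P = 2y√(1+z²) = 2×1.52×4.026 = 12.24 m. Hydraulic radius R = A/P = 9.011/12.24 = 0.7362 m. Q_A = (1/0.019)·9.011·0.7362^(2/3)·√0.00037 = 7.437 m³/s.
Channel B: Flow area A = b·y = 6.15 × 8.17 = 50.25 m². Wetted perimeter P = b + 2y = 6.15 + 2×8.17 = 22.49 m. Hydraulic radius R = A/P = 50.25/22.49 = 2.234 m. Q_B = (1/0.019)·50.25·2.234^(2/3)·√0.00037 = 86.93 m³/s.
The larger discharge is 86.93 m³/s and the smaller is 7.437 m³/s; the ratio is 11.7.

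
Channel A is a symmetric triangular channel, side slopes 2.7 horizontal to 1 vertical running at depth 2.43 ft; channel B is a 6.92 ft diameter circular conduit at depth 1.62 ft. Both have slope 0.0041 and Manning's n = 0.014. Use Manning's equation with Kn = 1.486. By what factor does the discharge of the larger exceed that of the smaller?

2.67

Channel A: For a triangular section with side slope z = 2.7: A = zy² = 2.7×2.43² = 15.94 ft²; P = 2y√(1+z²) = 2×2.43×2.879 = 13.99 ft. Hydraulic radius R = A/P = 15.94/13.99 = 1.139 ft. Q_A = (1.486/0.014)·15.94·1.139^(2/3)·√0.0041 = 118.2 ft³/s.
Channel B: For a circular section of diameter D = 6.92 ft at depth y = 1.62 ft, the central angle is θ = 2 arccos(1 − 2y/D) = 2.02 rad. Then A = (D²/8)(θ − sin θ) = 6.701 ft² and P = Dθ/2 = 6.99 ft. Hydraulic radius R = A/P = 6.701/6.99 = 0.9587 ft. Q_B = (1.486/0.014)·6.701·0.9587^(2/3)·√0.0041 = 44.28 ft³/s.
The larger discharge is 118.2 ft³/s and the smaller is 44.28 ft³/s; the ratio is 2.67.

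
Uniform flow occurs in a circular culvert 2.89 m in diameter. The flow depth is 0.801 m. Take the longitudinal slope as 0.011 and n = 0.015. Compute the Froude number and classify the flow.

supercritical

For a circular section of diameter D = 2.89 m at depth y = 0.801 m, the central angle is θ = 2 arccos(1 − 2y/D) = 2.218 rad. Then A = (D²/8)(θ − sin θ) = 1.482 m² and P = Dθ/2 = 3.205 m.
Hydraulic radius R = A/P = 1.482/3.205 = 0.4625 m.
V = (1/n) R^(2/3) √S = (1/0.015) × 0.4625^(2/3) × √0.011 = 4.182 m/s. Hydraulic depth D_h = A/T = 1.482/2.587 = 0.573 m.
Froude number Fr = V/√(g·D_h) = 4.182/√(9.81×0.573) = 1.76, which is greater than 1, so the flow is supercritical.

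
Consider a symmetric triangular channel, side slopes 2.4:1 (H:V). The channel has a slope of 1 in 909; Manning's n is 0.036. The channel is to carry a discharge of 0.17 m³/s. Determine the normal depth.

y_n = 0.464 m

Manning's equation rearranged: A R^(2/3) = nQ / (1·√S) = 0.036 × 0.17 / (√0.0011) = 0.1845.
Trying y = 0.346 m: A R^(2/3) = 0.08457 — too small.
Trying y = 0.539 m: A R^(2/3) = 0.2758 — too large.
Trying y = 0.464 m: A R^(2/3) = 0.185 — close enough.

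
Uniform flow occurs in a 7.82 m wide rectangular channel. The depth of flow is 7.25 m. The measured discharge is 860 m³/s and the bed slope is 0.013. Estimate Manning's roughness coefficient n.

n = 0.014

Flow area A = b·y = 7.82 × 7.25 = 56.7 m². Wetted perimeter P = b + 2y = 7.82 + 2×7.25 = 22.32 m.
Hydraulic radius R = A/P = 56.7/22.32 = 2.54 m.
Rearranging Manning's equation: n = (1/Q) A R^(2/3) S^(1/2) = (1/860) × 56.7 × 2.54^(2/3) × √0.013 = 0.014.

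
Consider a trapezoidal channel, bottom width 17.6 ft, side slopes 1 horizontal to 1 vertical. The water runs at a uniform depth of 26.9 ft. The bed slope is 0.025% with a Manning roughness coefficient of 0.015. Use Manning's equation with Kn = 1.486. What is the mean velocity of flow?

V = 8.56 ft/s

With bottom width b = 17.6 ft and side slope z = 1: A = (b + zy)y = (17.6 + 1×26.9)×26.9 = 1197 ft²; P = b + 2y√(1+z²) = 17.6 + 2×26.9×1.414 = 93.68 ft.
Hydraulic radius R = A/P = 1197/93.68 = 12.78 ft.
From Manning's equation, V = (1.486/n) R^(2/3) S^(1/2) = (1.486/0.015) × 12.78^(2/3) × 0.00025^(1/2) = 8.56 ft/s.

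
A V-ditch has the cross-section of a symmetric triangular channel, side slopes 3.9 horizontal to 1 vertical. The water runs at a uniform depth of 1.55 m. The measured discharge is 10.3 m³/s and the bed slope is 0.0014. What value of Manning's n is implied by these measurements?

n = 0.0281

For a triangular section with side slope z = 3.9: A = zy² = 3.9×1.55² = 9.37 m²; P = 2y√(1+z²) = 2×1.55×4.026 = 12.48 m.
Hydraulic radius R = A/P = 9.37/12.48 = 0.7507 m.
Rearranging Manning's equation: n = (1/Q) A R^(2/3) S^(1/2) = (1/10.3) × 9.37 × 0.7507^(2/3) × √0.0014 = 0.0281.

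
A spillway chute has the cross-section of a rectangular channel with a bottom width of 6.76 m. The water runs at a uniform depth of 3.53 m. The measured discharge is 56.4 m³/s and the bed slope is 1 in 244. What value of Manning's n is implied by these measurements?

n = 0.039

Flow area A = b·y = 6.76 × 3.53 = 23.86 m². Wetted perimeter P = b + 2y = 6.76 + 2×3.53 = 13.82 m.
Hydraulic radius R = A/P = 23.86/13.82 = 1.727 m.
Rearranging Manning's equation: n = (1/Q) A R^(2/3) S^(1/2) = (1/56.4) × 23.86 × 1.727^(2/3) × √0.004098 = 0.039.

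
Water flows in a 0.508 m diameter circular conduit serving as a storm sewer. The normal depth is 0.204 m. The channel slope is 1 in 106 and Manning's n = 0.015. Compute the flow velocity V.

V = 1.48 m/s

For a circular section of diameter D = 0.508 m at depth y = 0.204 m, the central angle is θ = 2 arccos(1 − 2y/D) = 2.745 rad. Then A = (D²/8)(θ − sin θ) = 0.07611 m² and P = Dθ/2 = 0.6973 m.
Hydraulic radius R = A/P = 0.07611/0.6973 = 0.1091 m.
From Manning's equation, V = (1/n) R^(2/3) S^(1/2) = (1/0.015) × 0.1091^(2/3) × 0.009434^(1/2) = 1.48 m/s.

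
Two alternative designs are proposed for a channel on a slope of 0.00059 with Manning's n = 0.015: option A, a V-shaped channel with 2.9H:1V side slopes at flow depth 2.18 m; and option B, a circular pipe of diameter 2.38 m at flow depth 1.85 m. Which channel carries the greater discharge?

Channel A: For a triangular section with side slope z = 2.9: A = zy² = 2.9×2.18² = 13.78 m²; P = 2y√(1+z²) = 2×2.18×3.068 = 13.37 m. Hydraulic radius R = A/P = 13.78/13.37 = 1.03 m. Q_A = (1/0.015)·13.78·1.03^(2/3)·√0.00059 = 22.77 m³/s.
Channel B: For a circular section of diameter D = 2.38 m at depth y = 1.85 m, the central angle is θ = 2 arccos(1 − 2y/D) = 4.317 rad. Then A = (D²/8)(θ − sin θ) = 3.71 m² and P = Dθ/2 = 5.138 m. Hydraulic radius R = A/P = 3.71/5.138 = 0.7222 m. Q_B = (1/0.015)·3.71·0.7222^(2/3)·√0.00059 = 4.837 m³/s.
Q_A = 22.77 m³/s vs Q_B = 4.837 m³/s, so channel A carries more.

channel A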